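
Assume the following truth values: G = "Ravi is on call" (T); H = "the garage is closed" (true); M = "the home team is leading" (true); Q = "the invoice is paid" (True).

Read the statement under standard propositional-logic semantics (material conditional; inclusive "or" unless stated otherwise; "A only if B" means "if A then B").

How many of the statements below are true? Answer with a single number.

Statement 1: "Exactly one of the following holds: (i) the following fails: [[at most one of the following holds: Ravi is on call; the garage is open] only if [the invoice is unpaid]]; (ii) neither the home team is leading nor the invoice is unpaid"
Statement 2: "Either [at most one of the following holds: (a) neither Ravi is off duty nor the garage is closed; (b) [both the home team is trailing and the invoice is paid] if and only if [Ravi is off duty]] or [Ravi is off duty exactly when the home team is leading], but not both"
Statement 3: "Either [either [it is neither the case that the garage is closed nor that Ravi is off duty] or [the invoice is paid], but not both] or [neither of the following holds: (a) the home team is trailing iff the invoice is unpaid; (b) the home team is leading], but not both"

3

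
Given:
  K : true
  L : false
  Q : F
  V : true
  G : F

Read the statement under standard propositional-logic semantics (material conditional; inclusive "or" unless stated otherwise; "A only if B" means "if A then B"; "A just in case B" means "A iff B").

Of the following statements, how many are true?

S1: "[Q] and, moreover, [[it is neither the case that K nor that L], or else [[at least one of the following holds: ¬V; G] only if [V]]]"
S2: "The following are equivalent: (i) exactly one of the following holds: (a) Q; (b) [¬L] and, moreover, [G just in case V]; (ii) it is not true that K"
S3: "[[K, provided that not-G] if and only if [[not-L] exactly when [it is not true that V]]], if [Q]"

2

S1: Parsed as Q and ((K nor L) or ((not V or G) -> V))

K nor L = True nor False = False
not V = not True = False
not V or G = False or False = False
(not V or G) -> V = False -> True = True
(K nor L) or ((not V or G) -> V) = False or True = True
Q and ((K nor L) or ((not V or G) -> V)) = False and True = False
Thus S1 is false.

S2: Formalization: (Q xor (not L and (G iff V))) iff not K

not L = not False = True
G iff V = False iff True = False
not L and (G iff V) = True and False = False
Q xor (not L and (G iff V)) = False xor False = False
not K = not True = False
(Q xor (not L and (G iff V))) iff not K = False iff False = True
So S2 is true.

S3: This is Q -> ((not G -> K) iff (not L iff not V)).

not G = not False = True
not G -> K = True -> True = True
not L = not False = True
not V = not True = False
not L iff not V = True iff False = False
(not G -> K) iff (not L iff not V) = True iff False = False
Q -> ((not G -> K) iff (not L iff not V)) = False -> False = True
Hence S3 is true.

True statements: 2.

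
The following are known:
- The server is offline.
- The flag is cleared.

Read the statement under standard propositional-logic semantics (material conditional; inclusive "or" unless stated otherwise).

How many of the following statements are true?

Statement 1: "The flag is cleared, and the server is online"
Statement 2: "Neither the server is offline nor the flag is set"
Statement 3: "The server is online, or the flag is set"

Let Q = "the flag is set" (F), P = "the server is online" (F).

Statement 1: Formalization: ¬Q ∧ P

¬Q = ¬F = T
¬Q ∧ P = T ∧ F = F
So Statement 1 is false.

Statement 2: Parsed as ¬P ↓ Q

¬P = ¬F = T
¬P ↓ Q = T ↓ F = F
Thus Statement 2 is false.

Statement 3: In symbols: P ∨ Q

P ∨ Q = F ∨ F = F
Thus Statement 3 is false.

True statements: 0 (none).

0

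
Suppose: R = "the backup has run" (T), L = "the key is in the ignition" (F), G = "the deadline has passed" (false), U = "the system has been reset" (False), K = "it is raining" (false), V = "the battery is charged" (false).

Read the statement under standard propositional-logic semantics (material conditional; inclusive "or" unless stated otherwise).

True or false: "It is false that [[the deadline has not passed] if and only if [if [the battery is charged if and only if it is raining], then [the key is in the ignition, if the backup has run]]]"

This is not (not G iff ((V iff K) -> (R -> L))).

not G = not False = True
V iff K = False iff False = True
R -> L = True -> False = False
(V iff K) -> (R -> L) = True -> False = False
not G iff ((V iff K) -> (R -> L)) = True iff False = False
not (not G iff ((V iff K) -> (R -> L))) = not False = True

True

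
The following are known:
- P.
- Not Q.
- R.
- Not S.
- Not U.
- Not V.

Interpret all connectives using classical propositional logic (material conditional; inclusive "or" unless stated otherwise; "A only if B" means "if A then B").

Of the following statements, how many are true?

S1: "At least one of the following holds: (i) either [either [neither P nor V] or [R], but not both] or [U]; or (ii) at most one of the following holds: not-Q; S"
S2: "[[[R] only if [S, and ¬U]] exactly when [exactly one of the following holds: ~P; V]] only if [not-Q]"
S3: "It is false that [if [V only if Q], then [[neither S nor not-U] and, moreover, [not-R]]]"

3

S1: In symbols: (((P ↓ V) ⊕ R) ∨ U) ∨ (¬Q ↑ S)

P ↓ V = T ↓ F = F
(P ↓ V) ⊕ R = F ⊕ T = T
((P ↓ V) ⊕ R) ∨ U = T ∨ F = T
¬Q = ¬F = T
¬Q ↑ S = T ↑ F = T
(((P ↓ V) ⊕ R) ∨ U) ∨ (¬Q ↑ S) = T ∨ T = T
Thus S1 is true.

S2: This is ((R → (S ∧ ¬U)) ↔ (¬P ⊕ V)) → ¬Q.

¬U = ¬F = T
S ∧ ¬U = F ∧ T = F
R → (S ∧ ¬U) = T → F = F
¬P = ¬T = F
¬P ⊕ V = F ⊕ F = F
(R → (S ∧ ¬U)) ↔ (¬P ⊕ V) = F ↔ F = T
¬Q = ¬F = T
((R → (S ∧ ¬U)) ↔ (¬P ⊕ V)) → ¬Q = T → T = T
Thus S2 is true.

S3: Parsed as ¬((V → Q) → ((S ↓ ¬U) ∧ ¬R))

V → Q = F → F = T
¬U = ¬F = T
S ↓ ¬U = F ↓ T = F
¬R = ¬T = F
(S ↓ ¬U) ∧ ¬R = F ∧ F = F
(V → Q) → ((S ↓ ¬U) ∧ ¬R) = T → F = F
¬((V → Q) → ((S ↓ ¬U) ∧ ¬R)) = ¬F = T
Thus S3 is true.

Count: 3.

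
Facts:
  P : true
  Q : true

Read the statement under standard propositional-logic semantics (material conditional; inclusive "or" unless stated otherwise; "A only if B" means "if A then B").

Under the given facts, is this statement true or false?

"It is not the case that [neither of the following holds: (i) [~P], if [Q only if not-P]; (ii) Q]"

In symbols: ~(((Q -> ~P) -> ~P) nor Q)

~P = ~T = F
Q -> ~P = T -> F = F
~P = ~T = F
(Q -> ~P) -> ~P = F -> F = T
((Q -> ~P) -> ~P) nor Q = T nor T = F
~(((Q -> ~P) -> ~P) nor Q) = ~F = T

True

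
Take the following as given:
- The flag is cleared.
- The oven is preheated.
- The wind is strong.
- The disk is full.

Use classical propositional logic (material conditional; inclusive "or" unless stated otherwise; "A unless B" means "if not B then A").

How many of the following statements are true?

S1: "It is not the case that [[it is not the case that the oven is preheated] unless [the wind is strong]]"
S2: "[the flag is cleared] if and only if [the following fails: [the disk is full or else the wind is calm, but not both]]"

0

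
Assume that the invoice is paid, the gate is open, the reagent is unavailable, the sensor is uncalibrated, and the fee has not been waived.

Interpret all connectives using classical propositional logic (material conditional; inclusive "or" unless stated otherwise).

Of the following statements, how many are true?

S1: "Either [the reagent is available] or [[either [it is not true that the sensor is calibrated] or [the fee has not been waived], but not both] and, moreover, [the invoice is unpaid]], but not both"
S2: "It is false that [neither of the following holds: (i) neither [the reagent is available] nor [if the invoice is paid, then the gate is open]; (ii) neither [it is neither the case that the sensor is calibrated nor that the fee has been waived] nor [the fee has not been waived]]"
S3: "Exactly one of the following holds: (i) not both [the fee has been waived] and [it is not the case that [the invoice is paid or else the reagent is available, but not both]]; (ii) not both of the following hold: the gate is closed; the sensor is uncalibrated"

Let G = "the reagent is available" (F), N = "the sensor is calibrated" (F), R = "the fee has been waived" (F), H = "the invoice is paid" (T), M = "the gate is open" (T).

S1: Parsed as G xor ((~N xor ~R) & ~H)

~N = ~F = T
~R = ~F = T
~N xor ~R = T xor T = F
~H = ~T = F
(~N xor ~R) & ~H = F & F = F
G xor ((~N xor ~R) & ~H) = F xor F = F
Hence S1 is false.

S2: This is ~((G nor (H -> M)) nor ((N nor R) nor ~R)).

H -> M = T -> T = T
G nor (H -> M) = F nor T = F
N nor R = F nor F = T
~R = ~F = T
(N nor R) nor ~R = T nor T = F
(G nor (H -> M)) nor ((N nor R) nor ~R) = F nor F = T
~((G nor (H -> M)) nor ((N nor R) nor ~R)) = ~T = F
Thus S2 is false.

S3: Parsed as (R nand ~(H xor G)) xor (~M nand ~N)

H xor G = T xor F = T
~(H xor G) = ~T = F
R nand ~(H xor G) = F nand F = T
~M = ~T = F
~N = ~F = T
~M nand ~N = F nand T = T
(R nand ~(H xor G)) xor (~M nand ~N) = T xor T = F
Hence S3 is false.

0 of the 3 statements are true (none).

0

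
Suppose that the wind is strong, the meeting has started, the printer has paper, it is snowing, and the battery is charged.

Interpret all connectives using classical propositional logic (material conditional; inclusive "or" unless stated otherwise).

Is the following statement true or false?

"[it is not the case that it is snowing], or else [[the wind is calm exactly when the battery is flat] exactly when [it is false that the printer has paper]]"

Let S = "it is snowing" (T), P = "the wind is strong" (T), U = "the battery is charged" (T), R = "the printer has paper" (T).
Formalization: ¬S ∨ ((¬P ↔ ¬U) ↔ ¬R)

¬S = ¬T = F
¬P = ¬T = F
¬U = ¬T = F
¬P ↔ ¬U = F ↔ F = T
¬R = ¬T = F
(¬P ↔ ¬U) ↔ ¬R = T ↔ F = F
¬S ∨ ((¬P ↔ ¬U) ↔ ¬R) = F ∨ F = F

false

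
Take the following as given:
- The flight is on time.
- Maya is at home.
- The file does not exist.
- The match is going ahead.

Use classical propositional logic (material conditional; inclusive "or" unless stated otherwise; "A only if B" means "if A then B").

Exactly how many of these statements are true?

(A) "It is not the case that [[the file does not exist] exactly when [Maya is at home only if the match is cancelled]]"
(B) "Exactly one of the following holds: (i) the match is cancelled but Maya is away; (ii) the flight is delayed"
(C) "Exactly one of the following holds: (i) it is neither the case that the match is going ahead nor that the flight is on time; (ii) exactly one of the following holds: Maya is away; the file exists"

1

Let R = "the file exists" (F), Q = "Maya is at home" (T), S = "the match is cancelled" (F), P = "the flight is delayed" (F).

(A): This is ~(~R <-> (Q -> S)).

~R = ~F = T
Q -> S = T -> F = F
~R <-> (Q -> S) = T <-> F = F
~(~R <-> (Q -> S)) = ~F = T
Hence (A) is true.

(B): Formalization: (S & ~Q) xor P

~Q = ~T = F
S & ~Q = F & F = F
(S & ~Q) xor P = F xor F = F
So (B) is false.

(C): This is (~S nor ~P) xor (~Q xor R).

~S = ~F = T
~P = ~F = T
~S nor ~P = T nor T = F
~Q = ~T = F
~Q xor R = F xor F = F
(~S nor ~P) xor (~Q xor R) = F xor F = F
Hence (C) is false.

True statements: 1.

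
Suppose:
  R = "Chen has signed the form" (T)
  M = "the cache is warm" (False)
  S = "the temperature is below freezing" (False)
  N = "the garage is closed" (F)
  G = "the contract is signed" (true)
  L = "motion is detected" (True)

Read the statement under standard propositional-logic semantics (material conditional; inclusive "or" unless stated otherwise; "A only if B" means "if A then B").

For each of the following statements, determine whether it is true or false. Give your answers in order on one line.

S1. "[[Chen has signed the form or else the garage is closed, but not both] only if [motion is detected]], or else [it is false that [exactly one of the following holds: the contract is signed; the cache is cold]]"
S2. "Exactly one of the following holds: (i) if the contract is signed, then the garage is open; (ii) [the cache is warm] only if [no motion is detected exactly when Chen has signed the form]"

S1: Formalization: ((R ⊕ N) → L) ∨ ¬(G ⊕ ¬M)

R ⊕ N = T ⊕ F = T
(R ⊕ N) → L = T → T = T
¬M = ¬F = T
G ⊕ ¬M = T ⊕ T = F
¬(G ⊕ ¬M) = ¬F = T
((R ⊕ N) → L) ∨ ¬(G ⊕ ¬M) = T ∨ T = T
Thus S1 is true.

S2: In symbols: (G → ¬N) ⊕ (M → (¬L ↔ R))

¬N = ¬F = T
G → ¬N = T → T = T
¬L = ¬T = F
¬L ↔ R = F ↔ T = F
M → (¬L ↔ R) = F → F = T
(G → ¬N) ⊕ (M → (¬L ↔ R)) = T ⊕ T = F
So S2 is false.

S1 true; S2 false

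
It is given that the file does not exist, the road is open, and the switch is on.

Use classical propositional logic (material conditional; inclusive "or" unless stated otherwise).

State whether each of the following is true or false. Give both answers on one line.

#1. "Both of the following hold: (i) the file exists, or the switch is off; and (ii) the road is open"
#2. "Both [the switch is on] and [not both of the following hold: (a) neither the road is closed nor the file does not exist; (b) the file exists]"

Let R = "the file exists" (False), N = "the switch is on" (True), K = "the road is closed" (False).

#1: Parsed as (R or not N) and not K

not N = not True = False
R or not N = False or False = False
not K = not False = True
(R or not N) and not K = False and True = False
Hence #1 is false.

#2: This is N and ((K nor not R) nand R).

not R = not False = True
K nor not R = False nor True = False
(K nor not R) nand R = False nand False = True
N and ((K nor not R) nand R) = True and True = True
So #2 is true.

#1 F / #2 T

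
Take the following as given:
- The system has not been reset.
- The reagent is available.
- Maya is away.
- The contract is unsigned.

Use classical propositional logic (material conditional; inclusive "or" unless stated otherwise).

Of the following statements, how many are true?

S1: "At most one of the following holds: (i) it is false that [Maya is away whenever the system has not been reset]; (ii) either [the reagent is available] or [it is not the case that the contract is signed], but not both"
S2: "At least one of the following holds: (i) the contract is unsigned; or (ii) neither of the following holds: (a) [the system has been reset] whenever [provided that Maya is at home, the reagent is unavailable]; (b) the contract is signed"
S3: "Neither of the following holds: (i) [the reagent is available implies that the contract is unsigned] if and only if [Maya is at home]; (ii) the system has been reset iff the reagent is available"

3

Let P = "the system has been reset" (F), R = "Maya is at home" (F), Q = "the reagent is available" (T), S = "the contract is signed" (F).

S1: In symbols: ~(~P -> ~R) nand (Q xor ~S)

~P = ~F = T
~R = ~F = T
~P -> ~R = T -> T = T
~(~P -> ~R) = ~T = F
~S = ~F = T
Q xor ~S = T xor T = F
~(~P -> ~R) nand (Q xor ~S) = F nand F = T
Thus S1 is true.

S2: Parsed as ~S | (((R -> ~Q) -> P) nor S)

~S = ~F = T
~Q = ~T = F
R -> ~Q = F -> F = T
(R -> ~Q) -> P = T -> F = F
((R -> ~Q) -> P) nor S = F nor F = T
~S | (((R -> ~Q) -> P) nor S) = T | T = T
Thus S2 is true.

S3: This is ((Q -> ~S) <-> R) nor (P <-> Q).

~S = ~F = T
Q -> ~S = T -> T = T
(Q -> ~S) <-> R = T <-> F = F
P <-> Q = F <-> T = F
((Q -> ~S) <-> R) nor (P <-> Q) = F nor F = T
So S3 is true.

3 of the 3 statements are true.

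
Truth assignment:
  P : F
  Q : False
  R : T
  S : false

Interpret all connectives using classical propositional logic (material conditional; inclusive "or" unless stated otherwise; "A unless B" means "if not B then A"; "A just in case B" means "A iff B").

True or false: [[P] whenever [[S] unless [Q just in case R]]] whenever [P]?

Values: P=False, S=False, Q=False, R=True.
This is P -> ((S or (Q iff R)) -> P).

Q iff R = False iff True = False
S or (Q iff R) = False or False = False
(S or (Q iff R)) -> P = False -> False = True
P -> ((S or (Q iff R)) -> P) = False -> True = True

The statement is true.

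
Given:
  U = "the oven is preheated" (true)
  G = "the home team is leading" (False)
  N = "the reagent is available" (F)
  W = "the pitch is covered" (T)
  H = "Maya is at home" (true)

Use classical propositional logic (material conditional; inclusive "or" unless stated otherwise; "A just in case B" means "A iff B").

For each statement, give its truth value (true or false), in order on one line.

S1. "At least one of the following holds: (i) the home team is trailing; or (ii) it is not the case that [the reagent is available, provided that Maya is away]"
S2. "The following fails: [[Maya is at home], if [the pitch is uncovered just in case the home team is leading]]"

S1: This is ~G | ~(~H -> N).

~G = ~F = T
~H = ~T = F
~H -> N = F -> F = T
~(~H -> N) = ~T = F
~G | ~(~H -> N) = T | F = T
Thus S1 is true.

S2: Parsed as ~((~W <-> G) -> H)

~W = ~T = F
~W <-> G = F <-> F = T
(~W <-> G) -> H = T -> T = T
~((~W <-> G) -> H) = ~T = F
So S2 is false.

S1 True, S2 False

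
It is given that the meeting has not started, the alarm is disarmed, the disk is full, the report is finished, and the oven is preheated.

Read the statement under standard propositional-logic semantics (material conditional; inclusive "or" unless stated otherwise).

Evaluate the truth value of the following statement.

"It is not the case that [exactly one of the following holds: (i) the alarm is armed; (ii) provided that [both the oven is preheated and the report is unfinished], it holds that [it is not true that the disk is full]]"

Let Q = "the alarm is armed" (False), U = "the oven is preheated" (True), S = "the report is finished" (True), R = "the disk is full" (True).
In symbols: not (Q xor ((U and not S) -> not R))

not S = not True = False
U and not S = True and False = False
not R = not True = False
(U and not S) -> not R = False -> False = True
Q xor ((U and not S) -> not R) = False xor True = True
not (Q xor ((U and not S) -> not R)) = not True = False

The statement is false.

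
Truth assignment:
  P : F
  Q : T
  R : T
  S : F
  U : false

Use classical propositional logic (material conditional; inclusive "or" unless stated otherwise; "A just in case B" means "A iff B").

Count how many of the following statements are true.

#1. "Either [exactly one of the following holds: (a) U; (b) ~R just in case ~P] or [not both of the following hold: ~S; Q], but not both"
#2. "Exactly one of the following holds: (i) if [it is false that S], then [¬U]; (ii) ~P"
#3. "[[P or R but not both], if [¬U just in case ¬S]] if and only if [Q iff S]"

#1: This is (U xor (not R iff not P)) xor (not S nand Q).

not R = not True = False
not P = not False = True
not R iff not P = False iff True = False
U xor (not R iff not P) = False xor False = False
not S = not False = True
not S nand Q = True nand True = False
(U xor (not R iff not P)) xor (not S nand Q) = False xor False = False
Thus #1 is false.

#2: Formalization: (not S -> not U) xor not P

not S = not False = True
not U = not False = True
not S -> not U = True -> True = True
not P = not False = True
(not S -> not U) xor not P = True xor True = False
Hence #2 is false.

#3: This is ((not U iff not S) -> (P xor R)) iff (Q iff S).

not U = not False = True
not S = not False = True
not U iff not S = True iff True = True
P xor R = False xor True = True
(not U iff not S) -> (P xor R) = True -> True = True
Q iff S = True iff False = False
((not U iff not S) -> (P xor R)) iff (Q iff S) = True iff False = False
So #3 is false.

Count: 0.

0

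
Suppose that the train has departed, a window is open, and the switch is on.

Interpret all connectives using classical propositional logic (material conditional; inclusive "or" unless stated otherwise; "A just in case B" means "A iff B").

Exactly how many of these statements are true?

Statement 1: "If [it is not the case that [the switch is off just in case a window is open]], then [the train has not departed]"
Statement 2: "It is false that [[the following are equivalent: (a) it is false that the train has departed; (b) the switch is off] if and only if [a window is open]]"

Let R = "the switch is on" (True), Q = "a window is open" (True), P = "the train has departed" (True).

Statement 1: Parsed as not (not R iff Q) -> not P

not R = not True = False
not R iff Q = False iff True = False
not (not R iff Q) = not False = True
not P = not True = False
not (not R iff Q) -> not P = True -> False = False
So Statement 1 is false.

Statement 2: Formalization: not ((not P iff not R) iff Q)

not P = not True = False
not R = not True = False
not P iff not R = False iff False = True
(not P iff not R) iff Q = True iff True = True
not ((not P iff not R) iff Q) = not True = False
Thus Statement 2 is false.

True statements: 0 (none).

0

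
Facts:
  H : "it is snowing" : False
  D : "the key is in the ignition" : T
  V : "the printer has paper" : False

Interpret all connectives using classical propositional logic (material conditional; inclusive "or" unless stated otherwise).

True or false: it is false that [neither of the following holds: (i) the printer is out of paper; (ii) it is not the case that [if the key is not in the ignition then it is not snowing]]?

This is ~(~V nor ~(~D -> ~H)).

~V = ~F = T
~D = ~T = F
~H = ~F = T
~D -> ~H = F -> T = T
~(~D -> ~H) = ~T = F
~V nor ~(~D -> ~H) = T nor F = F
~(~V nor ~(~D -> ~H)) = ~F = T

true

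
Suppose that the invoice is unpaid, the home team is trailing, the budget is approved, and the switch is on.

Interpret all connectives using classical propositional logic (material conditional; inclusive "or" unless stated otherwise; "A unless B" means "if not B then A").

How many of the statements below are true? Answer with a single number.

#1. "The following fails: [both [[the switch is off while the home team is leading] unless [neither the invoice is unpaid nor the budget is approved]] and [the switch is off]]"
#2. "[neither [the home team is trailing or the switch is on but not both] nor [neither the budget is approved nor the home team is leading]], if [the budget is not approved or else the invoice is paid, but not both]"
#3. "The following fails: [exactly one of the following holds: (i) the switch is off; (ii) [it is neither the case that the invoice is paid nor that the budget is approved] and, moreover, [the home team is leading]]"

3

Let M = "the switch is on" (T), W = "the home team is leading" (F), Q = "the invoice is paid" (F), K = "the budget is approved" (T).

#1: Formalization: ¬(((¬M ∧ W) ∨ (¬Q ↓ K)) ∧ ¬M)

¬M = ¬T = F
¬M ∧ W = F ∧ F = F
¬Q = ¬F = T
¬Q ↓ K = T ↓ T = F
(¬M ∧ W) ∨ (¬Q ↓ K) = F ∨ F = F
¬M = ¬T = F
((¬M ∧ W) ∨ (¬Q ↓ K)) ∧ ¬M = F ∧ F = F
¬(((¬M ∧ W) ∨ (¬Q ↓ K)) ∧ ¬M) = ¬F = T
Hence #1 is true.

#2: In symbols: (¬K ⊕ Q) → ((¬W ⊕ M) ↓ (K ↓ W))

¬K = ¬T = F
¬K ⊕ Q = F ⊕ F = F
¬W = ¬F = T
¬W ⊕ M = T ⊕ T = F
K ↓ W = T ↓ F = F
(¬W ⊕ M) ↓ (K ↓ W) = F ↓ F = T
(¬K ⊕ Q) → ((¬W ⊕ M) ↓ (K ↓ W)) = F → T = T
Hence #2 is true.

#3: Formalization: ¬(¬M ⊕ ((Q ↓ K) ∧ W))

¬M = ¬T = F
Q ↓ K = F ↓ T = F
(Q ↓ K) ∧ W = F ∧ F = F
¬M ⊕ ((Q ↓ K) ∧ W) = F ⊕ F = F
¬(¬M ⊕ ((Q ↓ K) ∧ W)) = ¬F = T
Thus #3 is true.

True statements: 3.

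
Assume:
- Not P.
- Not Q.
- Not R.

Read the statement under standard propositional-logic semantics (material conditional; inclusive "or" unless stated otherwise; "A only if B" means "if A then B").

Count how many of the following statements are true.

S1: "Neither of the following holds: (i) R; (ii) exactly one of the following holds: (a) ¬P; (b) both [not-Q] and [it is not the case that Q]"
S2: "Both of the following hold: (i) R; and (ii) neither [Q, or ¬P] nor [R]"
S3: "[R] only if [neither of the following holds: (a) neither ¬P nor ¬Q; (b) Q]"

S1: This is R nor (not P xor (not Q and not Q)).

not P = not False = True
not Q = not False = True
not Q = not False = True
not Q and not Q = True and True = True
not P xor (not Q and not Q) = True xor True = False
R nor (not P xor (not Q and not Q)) = False nor False = True
Thus S1 is true.

S2: This is R and ((Q or not P) nor R).

not P = not False = True
Q or not P = False or True = True
(Q or not P) nor R = True nor False = False
R and ((Q or not P) nor R) = False and False = False
Hence S2 is false.

S3: In symbols: R -> ((not P nor not Q) nor Q)

not P = not False = True
not Q = not False = True
not P nor not Q = True nor True = False
(not P nor not Q) nor Q = False nor False = True
R -> ((not P nor not Q) nor Q) = False -> True = True
Hence S3 is true.

2 of the 3 statements are true (S1, S3).

2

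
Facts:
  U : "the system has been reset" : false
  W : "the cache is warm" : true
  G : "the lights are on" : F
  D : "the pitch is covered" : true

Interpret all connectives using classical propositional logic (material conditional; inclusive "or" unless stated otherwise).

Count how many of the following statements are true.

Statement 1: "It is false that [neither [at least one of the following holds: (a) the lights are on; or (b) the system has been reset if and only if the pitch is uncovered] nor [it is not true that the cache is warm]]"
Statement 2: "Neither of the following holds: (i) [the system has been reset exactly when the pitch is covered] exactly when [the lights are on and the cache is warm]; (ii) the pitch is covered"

1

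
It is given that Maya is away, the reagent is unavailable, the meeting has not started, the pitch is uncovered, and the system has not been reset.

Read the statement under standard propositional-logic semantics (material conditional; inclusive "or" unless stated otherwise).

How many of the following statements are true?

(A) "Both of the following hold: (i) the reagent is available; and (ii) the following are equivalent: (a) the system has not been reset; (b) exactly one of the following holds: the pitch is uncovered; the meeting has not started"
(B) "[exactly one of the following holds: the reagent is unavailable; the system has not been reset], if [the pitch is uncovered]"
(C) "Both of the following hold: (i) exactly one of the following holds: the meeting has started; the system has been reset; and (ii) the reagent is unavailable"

Let Q = "the reagent is available" (F), G = "the system has been reset" (F), N = "the pitch is covered" (F), K = "the meeting has started" (F).

(A): This is Q & (~G <-> (~N xor ~K)).

~G = ~F = T
~N = ~F = T
~K = ~F = T
~N xor ~K = T xor T = F
~G <-> (~N xor ~K) = T <-> F = F
Q & (~G <-> (~N xor ~K)) = F & F = F
So (A) is false.

(B): In symbols: ~N -> (~Q xor ~G)

~N = ~F = T
~Q = ~F = T
~G = ~F = T
~Q xor ~G = T xor T = F
~N -> (~Q xor ~G) = T -> F = F
Hence (B) is false.

(C): Formalization: (K xor G) & ~Q

K xor G = F xor F = F
~Q = ~F = T
(K xor G) & ~Q = F & T = F
Hence (C) is false.

True statements: 0 (none).

0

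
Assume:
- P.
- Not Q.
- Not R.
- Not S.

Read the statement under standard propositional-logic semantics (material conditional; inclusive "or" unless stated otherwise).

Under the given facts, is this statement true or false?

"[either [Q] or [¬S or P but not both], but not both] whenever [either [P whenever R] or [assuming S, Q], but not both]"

In symbols: ((R → P) ⊕ (S → Q)) → (Q ⊕ (¬S ⊕ P))

R → P = F → T = T
S → Q = F → F = T
(R → P) ⊕ (S → Q) = T ⊕ T = F
¬S = ¬F = T
¬S ⊕ P = T ⊕ T = F
Q ⊕ (¬S ⊕ P) = F ⊕ F = F
((R → P) ⊕ (S → Q)) → (Q ⊕ (¬S ⊕ P)) = F → F = T

true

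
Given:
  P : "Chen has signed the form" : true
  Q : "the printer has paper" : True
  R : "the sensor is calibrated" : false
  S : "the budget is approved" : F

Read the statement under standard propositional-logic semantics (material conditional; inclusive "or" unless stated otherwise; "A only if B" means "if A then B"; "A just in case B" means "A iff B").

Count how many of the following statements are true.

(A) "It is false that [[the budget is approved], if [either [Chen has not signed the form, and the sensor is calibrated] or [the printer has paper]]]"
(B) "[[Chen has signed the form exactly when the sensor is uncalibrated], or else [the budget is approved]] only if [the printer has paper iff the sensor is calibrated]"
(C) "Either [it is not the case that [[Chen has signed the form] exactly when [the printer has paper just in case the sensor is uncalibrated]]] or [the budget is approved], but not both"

(A): This is ¬(((¬P ∧ R) ∨ Q) → S).

¬P = ¬T = F
¬P ∧ R = F ∧ F = F
(¬P ∧ R) ∨ Q = F ∨ T = T
((¬P ∧ R) ∨ Q) → S = T → F = F
¬(((¬P ∧ R) ∨ Q) → S) = ¬F = T
Thus (A) is true.

(B): Formalization: ((P ↔ ¬R) ∨ S) → (Q ↔ R)

¬R = ¬F = T
P ↔ ¬R = T ↔ T = T
(P ↔ ¬R) ∨ S = T ∨ F = T
Q ↔ R = T ↔ F = F
((P ↔ ¬R) ∨ S) → (Q ↔ R) = T → F = F
So (B) is false.

(C): This is ¬(P ↔ (Q ↔ ¬R)) ⊕ S.

¬R = ¬F = T
Q ↔ ¬R = T ↔ T = T
P ↔ (Q ↔ ¬R) = T ↔ T = T
¬(P ↔ (Q ↔ ¬R)) = ¬T = F
¬(P ↔ (Q ↔ ¬R)) ⊕ S = F ⊕ F = F
Hence (C) is false.

Count: 1.

1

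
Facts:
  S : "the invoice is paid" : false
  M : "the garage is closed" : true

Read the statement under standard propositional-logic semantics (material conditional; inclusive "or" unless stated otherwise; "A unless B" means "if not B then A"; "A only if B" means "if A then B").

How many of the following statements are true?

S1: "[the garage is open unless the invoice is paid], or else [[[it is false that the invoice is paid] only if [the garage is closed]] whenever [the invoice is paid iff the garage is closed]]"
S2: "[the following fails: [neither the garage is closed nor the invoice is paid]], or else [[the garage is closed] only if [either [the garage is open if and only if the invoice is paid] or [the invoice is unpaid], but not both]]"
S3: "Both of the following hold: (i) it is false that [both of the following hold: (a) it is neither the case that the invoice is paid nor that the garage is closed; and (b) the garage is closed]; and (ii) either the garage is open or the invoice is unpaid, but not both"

3

S1: Formalization: (not M or S) or ((S iff M) -> (not S -> M))

not M = not True = False
not M or S = False or False = False
S iff M = False iff True = False
not S = not False = True
not S -> M = True -> True = True
(S iff M) -> (not S -> M) = False -> True = True
(not M or S) or ((S iff M) -> (not S -> M)) = False or True = True
Thus S1 is true.

S2: This is not (M nor S) or (M -> ((not M iff S) xor not S)).

M nor S = True nor False = False
not (M nor S) = not False = True
not M = not True = False
not M iff S = False iff False = True
not S = not False = True
(not M iff S) xor not S = True xor True = False
M -> ((not M iff S) xor not S) = True -> False = False
not (M nor S) or (M -> ((not M iff S) xor not S)) = True or False = True
Hence S2 is true.

S3: In symbols: not ((S nor M) and M) and (not M xor not S)

S nor M = False nor True = False
(S nor M) and M = False and True = False
not ((S nor M) and M) = not False = True
not M = not True = False
not S = not False = True
not M xor not S = False xor True = True
not ((S nor M) and M) and (not M xor not S) = True and True = True
So S3 is true.

Count: 3.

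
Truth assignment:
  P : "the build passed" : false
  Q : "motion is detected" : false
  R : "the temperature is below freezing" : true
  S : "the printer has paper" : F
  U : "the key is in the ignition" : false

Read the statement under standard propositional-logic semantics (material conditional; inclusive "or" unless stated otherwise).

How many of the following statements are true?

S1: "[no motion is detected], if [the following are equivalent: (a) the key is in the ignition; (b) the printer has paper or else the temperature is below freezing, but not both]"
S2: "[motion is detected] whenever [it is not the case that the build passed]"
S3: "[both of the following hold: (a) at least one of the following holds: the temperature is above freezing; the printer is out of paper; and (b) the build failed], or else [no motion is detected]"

S1: Formalization: (U iff (S xor R)) -> not Q

S xor R = False xor True = True
U iff (S xor R) = False iff True = False
not Q = not False = True
(U iff (S xor R)) -> not Q = False -> True = True
So S1 is true.

S2: This is not P -> Q.

not P = not False = True
not P -> Q = True -> False = False
Thus S2 is false.

S3: Formalization: ((not R or not S) and not P) or not Q

not R = not True = False
not S = not False = True
not R or not S = False or True = True
not P = not False = True
(not R or not S) and not P = True and True = True
not Q = not False = True
((not R or not S) and not P) or not Q = True or True = True
So S3 is true.

2 of the 3 statements are true (S1, S3).

2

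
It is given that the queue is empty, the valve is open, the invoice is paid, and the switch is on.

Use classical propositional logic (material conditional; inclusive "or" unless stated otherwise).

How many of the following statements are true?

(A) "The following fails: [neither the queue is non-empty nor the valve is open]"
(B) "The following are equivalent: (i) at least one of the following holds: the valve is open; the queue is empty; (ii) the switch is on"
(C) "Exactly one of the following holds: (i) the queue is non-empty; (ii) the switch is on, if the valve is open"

3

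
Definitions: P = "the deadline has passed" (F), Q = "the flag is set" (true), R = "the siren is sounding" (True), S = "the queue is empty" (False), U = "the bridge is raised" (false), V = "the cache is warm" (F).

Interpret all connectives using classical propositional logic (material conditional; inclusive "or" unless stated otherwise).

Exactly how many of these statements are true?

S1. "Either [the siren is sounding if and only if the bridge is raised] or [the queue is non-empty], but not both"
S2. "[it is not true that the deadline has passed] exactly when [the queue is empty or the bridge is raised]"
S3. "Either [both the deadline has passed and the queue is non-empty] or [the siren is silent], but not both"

1

S1: In symbols: (R <-> U) xor ~S

R <-> U = T <-> F = F
~S = ~F = T
(R <-> U) xor ~S = F xor T = T
So S1 is true.

S2: In symbols: ~P <-> (S | U)

~P = ~F = T
S | U = F | F = F
~P <-> (S | U) = T <-> F = F
So S2 is false.

S3: Parsed as (P & ~S) xor ~R

~S = ~F = T
P & ~S = F & T = F
~R = ~T = F
(P & ~S) xor ~R = F xor F = F
Thus S3 is false.

1 of the 3 statements is true (S1).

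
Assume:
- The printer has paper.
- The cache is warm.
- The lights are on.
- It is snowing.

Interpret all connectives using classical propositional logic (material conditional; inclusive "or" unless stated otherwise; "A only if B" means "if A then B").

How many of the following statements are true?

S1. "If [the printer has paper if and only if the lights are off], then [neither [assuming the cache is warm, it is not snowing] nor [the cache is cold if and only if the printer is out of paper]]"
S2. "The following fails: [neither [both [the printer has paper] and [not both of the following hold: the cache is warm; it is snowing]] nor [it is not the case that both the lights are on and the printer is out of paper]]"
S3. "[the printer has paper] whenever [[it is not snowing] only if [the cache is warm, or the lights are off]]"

Let P = "the printer has paper" (T), R = "the lights are on" (T), Q = "the cache is warm" (T), S = "it is snowing" (T).

S1: Parsed as (P ↔ ¬R) → ((Q → ¬S) ↓ (¬Q ↔ ¬P))

¬R = ¬T = F
P ↔ ¬R = T ↔ F = F
¬S = ¬T = F
Q → ¬S = T → F = F
¬Q = ¬T = F
¬P = ¬T = F
¬Q ↔ ¬P = F ↔ F = T
(Q → ¬S) ↓ (¬Q ↔ ¬P) = F ↓ T = F
(P ↔ ¬R) → ((Q → ¬S) ↓ (¬Q ↔ ¬P)) = F → F = T
So S1 is true.

S2: Parsed as ¬((P ∧ (Q ↑ S)) ↓ (R ↑ ¬P))

Q ↑ S = T ↑ T = F
P ∧ (Q ↑ S) = T ∧ F = F
¬P = ¬T = F
R ↑ ¬P = T ↑ F = T
(P ∧ (Q ↑ S)) ↓ (R ↑ ¬P) = F ↓ T = F
¬((P ∧ (Q ↑ S)) ↓ (R ↑ ¬P)) = ¬F = T
So S2 is true.

S3: Formalization: (¬S → (Q ∨ ¬R)) → P

¬S = ¬T = F
¬R = ¬T = F
Q ∨ ¬R = T ∨ F = T
¬S → (Q ∨ ¬R) = F → T = T
(¬S → (Q ∨ ¬R)) → P = T → T = T
So S3 is true.

3 of the 3 statements are true.

3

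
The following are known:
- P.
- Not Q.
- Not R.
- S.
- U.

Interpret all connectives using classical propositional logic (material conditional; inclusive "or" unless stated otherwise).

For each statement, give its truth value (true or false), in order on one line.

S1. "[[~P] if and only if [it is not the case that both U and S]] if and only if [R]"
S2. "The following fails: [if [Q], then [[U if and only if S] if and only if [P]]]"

S1 false, S2 false

S1: Formalization: (~P <-> (U nand S)) <-> R

~P = ~T = F
U nand S = T nand T = F
~P <-> (U nand S) = F <-> F = T
(~P <-> (U nand S)) <-> R = T <-> F = F
Thus S1 is false.

S2: Parsed as ~(Q -> ((U <-> S) <-> P))

U <-> S = T <-> T = T
(U <-> S) <-> P = T <-> T = T
Q -> ((U <-> S) <-> P) = F -> T = T
~(Q -> ((U <-> S) <-> P)) = ~T = F
So S2 is false.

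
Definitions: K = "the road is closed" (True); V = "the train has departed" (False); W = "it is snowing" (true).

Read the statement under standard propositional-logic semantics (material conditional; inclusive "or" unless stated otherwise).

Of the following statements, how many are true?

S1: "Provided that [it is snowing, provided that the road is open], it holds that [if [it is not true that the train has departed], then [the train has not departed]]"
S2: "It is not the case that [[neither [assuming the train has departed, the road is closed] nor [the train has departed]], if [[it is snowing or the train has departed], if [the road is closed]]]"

S1: Parsed as (not K -> W) -> (not V -> not V)

not K = not True = False
not K -> W = False -> True = True
not V = not False = True
not V = not False = True
not V -> not V = True -> True = True
(not K -> W) -> (not V -> not V) = True -> True = True
So S1 is true.

S2: Parsed as not ((K -> (W or V)) -> ((V -> K) nor V))

W or V = True or False = True
K -> (W or V) = True -> True = True
V -> K = False -> True = True
(V -> K) nor V = True nor False = False
(K -> (W or V)) -> ((V -> K) nor V) = True -> False = False
not ((K -> (W or V)) -> ((V -> K) nor V)) = not False = True
Thus S2 is true.

True statements: 2.

2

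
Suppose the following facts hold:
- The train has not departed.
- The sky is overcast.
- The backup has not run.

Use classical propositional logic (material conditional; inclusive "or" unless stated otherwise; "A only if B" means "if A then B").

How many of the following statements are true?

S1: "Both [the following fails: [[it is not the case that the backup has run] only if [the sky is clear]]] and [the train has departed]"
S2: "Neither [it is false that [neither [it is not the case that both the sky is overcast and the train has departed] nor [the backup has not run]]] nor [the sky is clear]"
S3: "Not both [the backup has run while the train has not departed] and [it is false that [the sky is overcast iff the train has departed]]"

1

Let R = "the backup has run" (F), Q = "the sky is overcast" (T), P = "the train has departed" (F).

S1: In symbols: ¬(¬R → ¬Q) ∧ P

¬R = ¬F = T
¬Q = ¬T = F
¬R → ¬Q = T → F = F
¬(¬R → ¬Q) = ¬F = T
¬(¬R → ¬Q) ∧ P = T ∧ F = F
So S1 is false.

S2: Parsed as ¬((Q ↑ P) ↓ ¬R) ↓ ¬Q

Q ↑ P = T ↑ F = T
¬R = ¬F = T
(Q ↑ P) ↓ ¬R = T ↓ T = F
¬((Q ↑ P) ↓ ¬R) = ¬F = T
¬Q = ¬T = F
¬((Q ↑ P) ↓ ¬R) ↓ ¬Q = T ↓ F = F
Thus S2 is false.

S3: In symbols: (R ∧ ¬P) ↑ ¬(Q ↔ P)

¬P = ¬F = T
R ∧ ¬P = F ∧ T = F
Q ↔ P = T ↔ F = F
¬(Q ↔ P) = ¬F = T
(R ∧ ¬P) ↑ ¬(Q ↔ P) = F ↑ T = T
Thus S3 is true.

1 of the 3 statements is true.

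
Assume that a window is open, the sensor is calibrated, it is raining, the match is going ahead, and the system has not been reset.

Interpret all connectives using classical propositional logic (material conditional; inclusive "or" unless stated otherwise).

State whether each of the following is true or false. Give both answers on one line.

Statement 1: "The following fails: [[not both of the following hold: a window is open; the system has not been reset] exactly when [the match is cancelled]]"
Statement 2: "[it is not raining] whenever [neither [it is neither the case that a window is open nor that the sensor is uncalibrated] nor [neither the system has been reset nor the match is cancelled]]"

Statement 1 False; Statement 2 True

Let P = "a window is open" (T), U = "the system has been reset" (F), S = "the match is cancelled" (F), Q = "the sensor is calibrated" (T), R = "it is raining" (T).

Statement 1: This is ¬((P ↑ ¬U) ↔ S).

¬U = ¬F = T
P ↑ ¬U = T ↑ T = F
(P ↑ ¬U) ↔ S = F ↔ F = T
¬((P ↑ ¬U) ↔ S) = ¬T = F
So Statement 1 is false.

Statement 2: This is ((P ↓ ¬Q) ↓ (U ↓ S)) → ¬R.

¬Q = ¬T = F
P ↓ ¬Q = T ↓ F = F
U ↓ S = F ↓ F = T
(P ↓ ¬Q) ↓ (U ↓ S) = F ↓ T = F
¬R = ¬T = F
((P ↓ ¬Q) ↓ (U ↓ S)) → ¬R = F → F = T
Hence Statement 2 is true.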